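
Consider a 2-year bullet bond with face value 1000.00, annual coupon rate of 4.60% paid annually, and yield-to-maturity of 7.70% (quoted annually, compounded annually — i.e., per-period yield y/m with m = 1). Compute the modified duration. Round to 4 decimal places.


Answer: Modified duration = 1.8150

Derivation:
Coupon per period c = face * coupon_rate / m = 46.000000
Periods per year m = 1; per-period yield y/m = 0.077000
Number of cashflows N = 2
Cashflows (t years, CF_t, discount factor 1/(1+y/m)^(m*t), PV):
  t = 1.0000: CF_t = 46.000000, DF = 0.928505, PV = 42.711235
  t = 2.0000: CF_t = 1046.000000, DF = 0.862122, PV = 901.779333
Price P = sum_t PV_t = 944.490568
First compute Macaulay numerator sum_t t * PV_t:
  t * PV_t at t = 1.0000: 42.711235
  t * PV_t at t = 2.0000: 1803.558666
Macaulay duration D = 1846.269901 / 944.490568 = 1.954779
Modified duration = D / (1 + y/m) = 1.954779 / (1 + 0.077000) = 1.815022


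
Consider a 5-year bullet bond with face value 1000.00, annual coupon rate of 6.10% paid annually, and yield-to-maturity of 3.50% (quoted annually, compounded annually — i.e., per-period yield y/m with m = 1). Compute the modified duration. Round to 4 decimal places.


Answer: Modified duration = 4.3382

Derivation:
Coupon per period c = face * coupon_rate / m = 61.000000
Periods per year m = 1; per-period yield y/m = 0.035000
Number of cashflows N = 5
Cashflows (t years, CF_t, discount factor 1/(1+y/m)^(m*t), PV):
  t = 1.0000: CF_t = 61.000000, DF = 0.966184, PV = 58.937198
  t = 2.0000: CF_t = 61.000000, DF = 0.933511, PV = 56.944153
  t = 3.0000: CF_t = 61.000000, DF = 0.901943, PV = 55.018505
  t = 4.0000: CF_t = 61.000000, DF = 0.871442, PV = 53.157976
  t = 5.0000: CF_t = 1061.000000, DF = 0.841973, PV = 893.333530
Price P = sum_t PV_t = 1117.391362
First compute Macaulay numerator sum_t t * PV_t:
  t * PV_t at t = 1.0000: 58.937198
  t * PV_t at t = 2.0000: 113.888305
  t * PV_t at t = 3.0000: 165.055515
  t * PV_t at t = 4.0000: 212.631904
  t * PV_t at t = 5.0000: 4466.667650
Macaulay duration D = 5017.180572 / 1117.391362 = 4.490084
Modified duration = D / (1 + y/m) = 4.490084 / (1 + 0.035000) = 4.338245


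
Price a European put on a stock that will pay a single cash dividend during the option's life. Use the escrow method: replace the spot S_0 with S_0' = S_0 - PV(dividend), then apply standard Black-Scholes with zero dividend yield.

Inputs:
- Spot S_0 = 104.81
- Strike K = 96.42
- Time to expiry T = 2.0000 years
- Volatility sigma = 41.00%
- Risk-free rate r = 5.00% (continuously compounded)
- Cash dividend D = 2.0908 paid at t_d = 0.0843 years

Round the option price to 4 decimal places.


Answer: Price = 14.7547

Derivation:
PV(D) = D * exp(-r * t_d) = 2.0908 * 0.99579387 = 2.08200582
S_0' = S_0 - PV(D) = 104.8100 - 2.08200582 = 102.72799418
d1 = (ln(S_0'/K) + (r + sigma^2/2)*T) / (sigma*sqrt(T)) = 0.57167171
d2 = d1 - sigma*sqrt(T) = -0.00815585
exp(-rT) = 0.90483742
N(-d1) = 0.28377220; N(-d2) = 0.50325368
P = K * exp(-rT) * N(-d2) - S_0' * N(-d1) = 96.4200 * 0.90483742 * 0.50325368 - 102.72799418 * 0.28377220 = 14.7547


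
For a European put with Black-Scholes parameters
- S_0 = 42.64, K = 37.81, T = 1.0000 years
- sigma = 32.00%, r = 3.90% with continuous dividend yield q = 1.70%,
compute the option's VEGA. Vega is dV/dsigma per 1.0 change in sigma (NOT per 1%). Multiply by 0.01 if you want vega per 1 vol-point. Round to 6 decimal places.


Answer: Vega = 13.931932

Derivation:
d1 = 0.6044348811; d2 = 0.2844348811
phi(d1) = 0.3323358264; exp(-qT) = 0.9831436846; exp(-rT) = 0.9617507091
Vega = S * exp(-qT) * phi(d1) * sqrt(T) = 42.6400 * 0.9831436846 * 0.3323358264 * 1.0000000000 = 13.931932


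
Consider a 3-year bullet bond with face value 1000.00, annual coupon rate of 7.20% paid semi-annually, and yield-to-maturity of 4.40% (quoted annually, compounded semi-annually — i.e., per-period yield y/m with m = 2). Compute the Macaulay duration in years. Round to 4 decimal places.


Coupon per period c = face * coupon_rate / m = 36.000000
Periods per year m = 2; per-period yield y/m = 0.022000
Number of cashflows N = 6
Cashflows (t years, CF_t, discount factor 1/(1+y/m)^(m*t), PV):
  t = 0.5000: CF_t = 36.000000, DF = 0.978474, PV = 35.225049
  t = 1.0000: CF_t = 36.000000, DF = 0.957411, PV = 34.466780
  t = 1.5000: CF_t = 36.000000, DF = 0.936801, PV = 33.724833
  t = 2.0000: CF_t = 36.000000, DF = 0.916635, PV = 32.998859
  t = 2.5000: CF_t = 36.000000, DF = 0.896903, PV = 32.288511
  t = 3.0000: CF_t = 1036.000000, DF = 0.877596, PV = 909.189435
Price P = sum_t PV_t = 1077.893467
Macaulay numerator sum_t t * PV_t:
  t * PV_t at t = 0.5000: 17.612524
  t * PV_t at t = 1.0000: 34.466780
  t * PV_t at t = 1.5000: 50.587250
  t * PV_t at t = 2.0000: 65.997717
  t * PV_t at t = 2.5000: 80.721278
  t * PV_t at t = 3.0000: 2727.568306
Macaulay duration D = (sum_t t * PV_t) / P = 2976.953856 / 1077.893467 = 2.761826

Answer: Macaulay duration = 2.7618 years


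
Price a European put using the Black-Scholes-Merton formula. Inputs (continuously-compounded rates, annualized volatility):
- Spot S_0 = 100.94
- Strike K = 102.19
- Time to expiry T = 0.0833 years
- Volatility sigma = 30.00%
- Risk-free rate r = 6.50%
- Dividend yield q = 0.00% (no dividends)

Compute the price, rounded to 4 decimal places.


Answer: Price = 3.8579

Derivation:
d1 = (ln(S/K) + (r - q + 0.5*sigma^2) * T) / (sigma * sqrt(T)) = -0.03631734
d2 = d1 - sigma * sqrt(T) = -0.12290256
exp(-rT) = 0.99460013; exp(-qT) = 1.00000000
P = K * exp(-rT) * N(-d2) - S_0 * exp(-qT) * N(-d1)
N(-d1) = 0.51448534; N(-d2) = 0.54890787
P = 102.1900 * 0.99460013 * 0.54890787 - 100.9400 * 1.00000000 * 0.51448534 = 3.8579


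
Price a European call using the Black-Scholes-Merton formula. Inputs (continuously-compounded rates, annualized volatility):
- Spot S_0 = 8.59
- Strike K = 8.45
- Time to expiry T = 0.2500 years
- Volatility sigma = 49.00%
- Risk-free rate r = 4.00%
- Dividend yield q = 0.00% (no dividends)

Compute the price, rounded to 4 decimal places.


Answer: Price = 0.9434

Derivation:
d1 = (ln(S/K) + (r - q + 0.5*sigma^2) * T) / (sigma * sqrt(T)) = 0.23038692
d2 = d1 - sigma * sqrt(T) = -0.01461308
exp(-rT) = 0.99004983; exp(-qT) = 1.00000000
C = S_0 * exp(-qT) * N(d1) - K * exp(-rT) * N(d2)
N(d1) = 0.59110444; N(d2) = 0.49417043
C = 8.5900 * 1.00000000 * 0.59110444 - 8.4500 * 0.99004983 * 0.49417043 = 0.9434


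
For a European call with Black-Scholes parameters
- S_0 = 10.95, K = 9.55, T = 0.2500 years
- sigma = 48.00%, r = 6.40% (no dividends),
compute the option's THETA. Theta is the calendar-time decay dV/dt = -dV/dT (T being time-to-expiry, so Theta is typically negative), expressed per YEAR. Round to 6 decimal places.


Answer: Theta = -1.994284

Derivation:
d1 = 0.7566595907; d2 = 0.5166595907
phi(d1) = 0.2996304487; exp(-qT) = 1.0000000000; exp(-rT) = 0.9841273201
Theta = -S*exp(-qT)*phi(d1)*sigma/(2*sqrt(T)) - r*K*exp(-rT)*N(d2) + q*S*exp(-qT)*N(d1)
N(d1) = 0.7753730849; N(d2) = 0.6973030954; sqrt(T) = 0.5000000000
Term 1 = -10.9500 * 1.0000000000 * 0.2996304487 * 0.4800 / (2 * 0.5000000000) = -1.5748576384
Term 2 = -0.0640 * 9.5500 * 0.9841273201 * 0.6973030954 = -0.4194268482
Term 3 = 0 (no dividend yield, q = 0)
Theta = -1.5748576384 + (-0.4194268482) + (0.0000000000) = -1.994284


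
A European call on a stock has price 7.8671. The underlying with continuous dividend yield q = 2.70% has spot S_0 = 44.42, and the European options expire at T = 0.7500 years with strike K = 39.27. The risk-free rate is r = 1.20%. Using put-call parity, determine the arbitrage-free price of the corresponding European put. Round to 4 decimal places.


Put-call parity: C - P = S_0 * exp(-qT) - K * exp(-rT).
S_0 * exp(-qT) = 44.4200 * 0.97995365 = 43.52954132
K * exp(-rT) = 39.2700 * 0.99104038 = 38.91815567
P = C - S*exp(-qT) + K*exp(-rT)
P = 7.8671 - 43.52954132 + 38.91815567 = 3.2557

Answer: Put price = 3.2557


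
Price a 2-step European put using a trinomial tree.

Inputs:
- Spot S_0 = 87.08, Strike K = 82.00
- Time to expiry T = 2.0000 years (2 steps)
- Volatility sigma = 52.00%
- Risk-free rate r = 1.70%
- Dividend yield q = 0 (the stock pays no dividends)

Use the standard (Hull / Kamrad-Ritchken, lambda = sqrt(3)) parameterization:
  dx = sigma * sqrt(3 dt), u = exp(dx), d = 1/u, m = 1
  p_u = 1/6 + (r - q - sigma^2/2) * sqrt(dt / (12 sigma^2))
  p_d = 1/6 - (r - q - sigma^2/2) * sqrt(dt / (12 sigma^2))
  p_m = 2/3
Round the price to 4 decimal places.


dt = T/N = 1.000000; dx = sigma*sqrt(3*dt) = 0.900666
u = exp(dx) = 2.461243; d = 1/u = 0.406299
p_u = 0.101049, p_m = 0.666667, p_d = 0.232285
Discount per step: exp(-r*dt) = 0.983144
Stock lattice S(k, j) with j the centered position index:
  k=0: S(0,+0) = 87.0800
  k=1: S(1,-1) = 35.3805; S(1,+0) = 87.0800; S(1,+1) = 214.3250
  k=2: S(2,-2) = 14.3751; S(2,-1) = 35.3805; S(2,+0) = 87.0800; S(2,+1) = 214.3250; S(2,+2) = 527.5059
Terminal payoffs V(N, j) = max(K - S_T, 0):
  V(2,-2) = 67.624945; V(2,-1) = 46.619500; V(2,+0) = 0.000000; V(2,+1) = 0.000000; V(2,+2) = 0.000000
Backward induction: V(k, j) = exp(-r*dt) * [p_u * V(k+1, j+1) + p_m * V(k+1, j) + p_d * V(k+1, j-1)]
  V(1,-1) = exp(-r*dt) * [p_u*0.000000 + p_m*46.619500 + p_d*67.624945] = 45.999238
  V(1,+0) = exp(-r*dt) * [p_u*0.000000 + p_m*0.000000 + p_d*46.619500] = 10.646462
  V(1,+1) = exp(-r*dt) * [p_u*0.000000 + p_m*0.000000 + p_d*0.000000] = 0.000000
  V(0,+0) = exp(-r*dt) * [p_u*0.000000 + p_m*10.646462 + p_d*45.999238] = 17.482814

Answer: Price = V(0,0) = 17.4828


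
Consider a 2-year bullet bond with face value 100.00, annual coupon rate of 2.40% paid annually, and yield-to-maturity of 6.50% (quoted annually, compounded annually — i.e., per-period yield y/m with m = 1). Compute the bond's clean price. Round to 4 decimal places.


Coupon per period c = face * coupon_rate / m = 2.400000
Periods per year m = 1; per-period yield y/m = 0.065000
Number of cashflows N = 2
Cashflows (t years, CF_t, discount factor 1/(1+y/m)^(m*t), PV):
  t = 1.0000: CF_t = 2.400000, DF = 0.938967, PV = 2.253521
  t = 2.0000: CF_t = 102.400000, DF = 0.881659, PV = 90.281911
Price P = sum_t PV_t = 92.535432

Answer: Price = 92.5354


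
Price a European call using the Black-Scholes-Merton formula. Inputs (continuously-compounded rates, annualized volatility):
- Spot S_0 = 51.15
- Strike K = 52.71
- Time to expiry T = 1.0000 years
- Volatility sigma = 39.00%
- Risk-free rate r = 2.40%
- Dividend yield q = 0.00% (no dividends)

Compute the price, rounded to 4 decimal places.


d1 = (ln(S/K) + (r - q + 0.5*sigma^2) * T) / (sigma * sqrt(T)) = 0.17950590
d2 = d1 - sigma * sqrt(T) = -0.21049410
exp(-rT) = 0.97628571; exp(-qT) = 1.00000000
C = S_0 * exp(-qT) * N(d1) - K * exp(-rT) * N(d2)
N(d1) = 0.57122976; N(d2) = 0.41664103
C = 51.1500 * 1.00000000 * 0.57122976 - 52.7100 * 0.97628571 * 0.41664103 = 7.7780

Answer: Price = 7.7780


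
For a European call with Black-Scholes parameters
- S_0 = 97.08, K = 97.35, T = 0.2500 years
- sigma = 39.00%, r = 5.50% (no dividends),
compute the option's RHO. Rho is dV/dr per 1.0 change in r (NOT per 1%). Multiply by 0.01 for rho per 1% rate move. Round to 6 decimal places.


d1 = 0.1537699951; d2 = -0.0412300049
phi(d1) = 0.3942535145; exp(-qT) = 1.0000000000; exp(-rT) = 0.9863440995
N(d2) = 0.4835562668
Rho = K*T*exp(-rT)*N(d2) = 97.3500 * 0.2500 * 0.9863440995 * 0.4835562668 = 11.607840

Answer: Rho = 11.607840


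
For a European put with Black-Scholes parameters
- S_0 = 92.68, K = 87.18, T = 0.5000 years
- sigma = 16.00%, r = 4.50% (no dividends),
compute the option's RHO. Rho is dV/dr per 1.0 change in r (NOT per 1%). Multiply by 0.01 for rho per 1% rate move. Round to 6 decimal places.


d1 = 0.7961823726; d2 = 0.6830452876
phi(d1) = 0.2905755353; exp(-qT) = 1.0000000000; exp(-rT) = 0.9777512372
N(-d2) = 0.2472891130
Rho = -K*T*exp(-rT)*N(-d2) = -87.1800 * 0.5000 * 0.9777512372 * 0.2472891130 = -10.539506

Answer: Rho = -10.539506


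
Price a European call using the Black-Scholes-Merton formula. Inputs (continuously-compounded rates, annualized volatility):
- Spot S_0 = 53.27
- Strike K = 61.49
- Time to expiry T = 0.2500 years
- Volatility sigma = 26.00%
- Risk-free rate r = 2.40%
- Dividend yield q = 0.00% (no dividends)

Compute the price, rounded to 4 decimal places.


Answer: Price = 0.5523

Derivation:
d1 = (ln(S/K) + (r - q + 0.5*sigma^2) * T) / (sigma * sqrt(T)) = -0.99270184
d2 = d1 - sigma * sqrt(T) = -1.12270184
exp(-rT) = 0.99401796; exp(-qT) = 1.00000000
C = S_0 * exp(-qT) * N(d1) - K * exp(-rT) * N(d2)
N(d1) = 0.16042764; N(d2) = 0.13078207
C = 53.2700 * 1.00000000 * 0.16042764 - 61.4900 * 0.99401796 * 0.13078207 = 0.5523


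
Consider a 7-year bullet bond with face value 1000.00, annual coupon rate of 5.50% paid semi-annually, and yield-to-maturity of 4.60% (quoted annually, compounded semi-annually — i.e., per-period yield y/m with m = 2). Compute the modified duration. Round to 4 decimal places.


Coupon per period c = face * coupon_rate / m = 27.500000
Periods per year m = 2; per-period yield y/m = 0.023000
Number of cashflows N = 14
Cashflows (t years, CF_t, discount factor 1/(1+y/m)^(m*t), PV):
  t = 0.5000: CF_t = 27.500000, DF = 0.977517, PV = 26.881720
  t = 1.0000: CF_t = 27.500000, DF = 0.955540, PV = 26.277342
  t = 1.5000: CF_t = 27.500000, DF = 0.934056, PV = 25.686551
  t = 2.0000: CF_t = 27.500000, DF = 0.913056, PV = 25.109043
  t = 2.5000: CF_t = 27.500000, DF = 0.892528, PV = 24.544519
  t = 3.0000: CF_t = 27.500000, DF = 0.872461, PV = 23.992687
  t = 3.5000: CF_t = 27.500000, DF = 0.852846, PV = 23.453262
  t = 4.0000: CF_t = 27.500000, DF = 0.833671, PV = 22.925965
  t = 4.5000: CF_t = 27.500000, DF = 0.814928, PV = 22.410523
  t = 5.0000: CF_t = 27.500000, DF = 0.796606, PV = 21.906670
  t = 5.5000: CF_t = 27.500000, DF = 0.778696, PV = 21.414144
  t = 6.0000: CF_t = 27.500000, DF = 0.761189, PV = 20.932692
  t = 6.5000: CF_t = 27.500000, DF = 0.744075, PV = 20.462065
  t = 7.0000: CF_t = 1027.500000, DF = 0.727346, PV = 747.348141
Price P = sum_t PV_t = 1053.345324
First compute Macaulay numerator sum_t t * PV_t:
  t * PV_t at t = 0.5000: 13.440860
  t * PV_t at t = 1.0000: 26.277342
  t * PV_t at t = 1.5000: 38.529826
  t * PV_t at t = 2.0000: 50.218086
  t * PV_t at t = 2.5000: 61.361297
  t * PV_t at t = 3.0000: 71.978062
  t * PV_t at t = 3.5000: 82.086418
  t * PV_t at t = 4.0000: 91.703860
  t * PV_t at t = 4.5000: 100.847353
  t * PV_t at t = 5.0000: 109.533348
  t * PV_t at t = 5.5000: 117.777793
  t * PV_t at t = 6.0000: 125.596154
  t * PV_t at t = 6.5000: 133.003421
  t * PV_t at t = 7.0000: 5231.436987
Macaulay duration D = 6253.790806 / 1053.345324 = 5.937076
Modified duration = D / (1 + y/m) = 5.937076 / (1 + 0.023000) = 5.803593

Answer: Modified duration = 5.8036


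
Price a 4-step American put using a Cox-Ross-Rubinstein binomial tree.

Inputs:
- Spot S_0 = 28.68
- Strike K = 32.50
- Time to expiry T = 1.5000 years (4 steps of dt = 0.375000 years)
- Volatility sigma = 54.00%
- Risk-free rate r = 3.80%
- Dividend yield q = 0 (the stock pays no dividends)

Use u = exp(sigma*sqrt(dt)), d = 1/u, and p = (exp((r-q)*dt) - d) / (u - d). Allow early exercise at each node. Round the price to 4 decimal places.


Answer: Price = V(0,0) = 9.2103

Derivation:
dt = T/N = 0.375000
u = exp(sigma*sqrt(dt)) = 1.391916; d = 1/u = 0.718434
p = (exp((r-q)*dt) - d) / (u - d) = 0.439385
Discount per step: exp(-r*dt) = 0.985851
Stock lattice S(k, i) with i counting down-moves:
  k=0: S(0,0) = 28.6800
  k=1: S(1,0) = 39.9201; S(1,1) = 20.6047
  k=2: S(2,0) = 55.5655; S(2,1) = 28.6800; S(2,2) = 14.8031
  k=3: S(3,0) = 77.3425; S(3,1) = 39.9201; S(3,2) = 20.6047; S(3,3) = 10.6351
  k=4: S(4,0) = 107.6542; S(4,1) = 55.5655; S(4,2) = 28.6800; S(4,3) = 14.8031; S(4,4) = 7.6406
Terminal payoffs V(N, i) = max(K - S_T, 0):
  V(4,0) = 0.000000; V(4,1) = 0.000000; V(4,2) = 3.820000; V(4,3) = 17.696883; V(4,4) = 24.859404
Backward induction: V(k, i) = exp(-r*dt) * [p * V(k+1, i) + (1-p) * V(k+1, i+1)]; then take max(V_cont, immediate exercise) for American.
  V(3,0) = exp(-r*dt) * [p*0.000000 + (1-p)*0.000000] = 0.000000; exercise = 0.000000; V(3,0) = max -> 0.000000
  V(3,1) = exp(-r*dt) * [p*0.000000 + (1-p)*3.820000] = 2.111248; exercise = 0.000000; V(3,1) = max -> 2.111248
  V(3,2) = exp(-r*dt) * [p*3.820000 + (1-p)*17.696883] = 11.435465; exercise = 11.895306; V(3,2) = max -> 11.895306
  V(3,3) = exp(-r*dt) * [p*17.696883 + (1-p)*24.859404] = 21.405093; exercise = 21.864934; V(3,3) = max -> 21.864934
  V(2,0) = exp(-r*dt) * [p*0.000000 + (1-p)*2.111248] = 1.166851; exercise = 0.000000; V(2,0) = max -> 1.166851
  V(2,1) = exp(-r*dt) * [p*2.111248 + (1-p)*11.895306] = 7.488857; exercise = 3.820000; V(2,1) = max -> 7.488857
  V(2,2) = exp(-r*dt) * [p*11.895306 + (1-p)*21.864934] = 17.237042; exercise = 17.696883; V(2,2) = max -> 17.696883
  V(1,0) = exp(-r*dt) * [p*1.166851 + (1-p)*7.488857] = 4.644405; exercise = 0.000000; V(1,0) = max -> 4.644405
  V(1,1) = exp(-r*dt) * [p*7.488857 + (1-p)*17.696883] = 13.024698; exercise = 11.895306; V(1,1) = max -> 13.024698
  V(0,0) = exp(-r*dt) * [p*4.644405 + (1-p)*13.024698] = 9.210335; exercise = 3.820000; V(0,0) = max -> 9.210335


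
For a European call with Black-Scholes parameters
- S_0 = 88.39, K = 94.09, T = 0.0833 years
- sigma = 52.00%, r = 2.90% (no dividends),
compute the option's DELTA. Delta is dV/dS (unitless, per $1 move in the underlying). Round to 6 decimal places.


d1 = -0.3252580632; d2 = -0.4753391080
phi(d1) = 0.3783880824; exp(-qT) = 1.0000000000; exp(-rT) = 0.9975872155
N(d1) = 0.3724928837
Delta = exp(-qT) * N(d1) = 1.0000000000 * 0.3724928837 = 0.372493

Answer: Delta = 0.372493


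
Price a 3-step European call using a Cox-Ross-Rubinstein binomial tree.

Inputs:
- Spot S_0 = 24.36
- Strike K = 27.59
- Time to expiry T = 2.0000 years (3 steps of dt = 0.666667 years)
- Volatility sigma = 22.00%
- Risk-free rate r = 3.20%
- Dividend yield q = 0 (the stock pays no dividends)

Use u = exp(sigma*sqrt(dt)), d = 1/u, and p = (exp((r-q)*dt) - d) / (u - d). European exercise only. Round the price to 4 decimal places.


dt = T/N = 0.666667
u = exp(sigma*sqrt(dt)) = 1.196774; d = 1/u = 0.835580
p = (exp((r-q)*dt) - d) / (u - d) = 0.514911
Discount per step: exp(-r*dt) = 0.978893
Stock lattice S(k, i) with i counting down-moves:
  k=0: S(0,0) = 24.3600
  k=1: S(1,0) = 29.1534; S(1,1) = 20.3547
  k=2: S(2,0) = 34.8900; S(2,1) = 24.3600; S(2,2) = 17.0080
  k=3: S(3,0) = 41.7555; S(3,1) = 29.1534; S(3,2) = 20.3547; S(3,3) = 14.2115
Terminal payoffs V(N, i) = max(S_T - K, 0):
  V(3,0) = 14.165459; V(3,1) = 1.563404; V(3,2) = 0.000000; V(3,3) = 0.000000
Backward induction: V(k, i) = exp(-r*dt) * [p * V(k+1, i) + (1-p) * V(k+1, i+1)].
  V(2,0) = exp(-r*dt) * [p*14.165459 + (1-p)*1.563404] = 7.882377
  V(2,1) = exp(-r*dt) * [p*1.563404 + (1-p)*0.000000] = 0.788022
  V(2,2) = exp(-r*dt) * [p*0.000000 + (1-p)*0.000000] = 0.000000
  V(1,0) = exp(-r*dt) * [p*7.882377 + (1-p)*0.788022] = 4.347246
  V(1,1) = exp(-r*dt) * [p*0.788022 + (1-p)*0.000000] = 0.397197
  V(0,0) = exp(-r*dt) * [p*4.347246 + (1-p)*0.397197] = 2.379806

Answer: Price = V(0,0) = 2.3798


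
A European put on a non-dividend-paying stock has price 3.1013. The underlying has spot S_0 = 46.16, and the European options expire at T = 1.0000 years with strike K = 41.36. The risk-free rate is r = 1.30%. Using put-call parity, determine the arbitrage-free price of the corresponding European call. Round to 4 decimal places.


Put-call parity: C - P = S_0 * exp(-qT) - K * exp(-rT).
S_0 * exp(-qT) = 46.1600 * 1.00000000 = 46.16000000
K * exp(-rT) = 41.3600 * 0.98708414 = 40.82579982
C = P + S*exp(-qT) - K*exp(-rT)
C = 3.1013 + 46.16000000 - 40.82579982 = 8.4355

Answer: Call price = 8.4355


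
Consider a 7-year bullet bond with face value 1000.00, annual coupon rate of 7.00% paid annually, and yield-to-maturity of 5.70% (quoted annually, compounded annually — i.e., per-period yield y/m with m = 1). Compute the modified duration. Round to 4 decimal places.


Coupon per period c = face * coupon_rate / m = 70.000000
Periods per year m = 1; per-period yield y/m = 0.057000
Number of cashflows N = 7
Cashflows (t years, CF_t, discount factor 1/(1+y/m)^(m*t), PV):
  t = 1.0000: CF_t = 70.000000, DF = 0.946074, PV = 66.225166
  t = 2.0000: CF_t = 70.000000, DF = 0.895056, PV = 62.653894
  t = 3.0000: CF_t = 70.000000, DF = 0.846789, PV = 59.275207
  t = 4.0000: CF_t = 70.000000, DF = 0.801125, PV = 56.078720
  t = 5.0000: CF_t = 70.000000, DF = 0.757923, PV = 53.054607
  t = 6.0000: CF_t = 70.000000, DF = 0.717051, PV = 50.193574
  t = 7.0000: CF_t = 1070.000000, DF = 0.678383, PV = 725.870032
Price P = sum_t PV_t = 1073.351198
First compute Macaulay numerator sum_t t * PV_t:
  t * PV_t at t = 1.0000: 66.225166
  t * PV_t at t = 2.0000: 125.307787
  t * PV_t at t = 3.0000: 177.825621
  t * PV_t at t = 4.0000: 224.314879
  t * PV_t at t = 5.0000: 265.273036
  t * PV_t at t = 6.0000: 301.161441
  t * PV_t at t = 7.0000: 5081.090223
Macaulay duration D = 6241.198152 / 1073.351198 = 5.814684
Modified duration = D / (1 + y/m) = 5.814684 / (1 + 0.057000) = 5.501120

Answer: Modified duration = 5.5011


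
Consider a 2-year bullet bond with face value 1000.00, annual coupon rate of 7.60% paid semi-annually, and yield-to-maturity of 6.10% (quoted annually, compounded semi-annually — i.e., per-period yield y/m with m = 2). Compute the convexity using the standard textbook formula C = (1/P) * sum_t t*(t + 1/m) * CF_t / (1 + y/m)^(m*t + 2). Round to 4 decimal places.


Answer: Convexity = 4.3780

Derivation:
Coupon per period c = face * coupon_rate / m = 38.000000
Periods per year m = 2; per-period yield y/m = 0.030500
Number of cashflows N = 4
Cashflows (t years, CF_t, discount factor 1/(1+y/m)^(m*t), PV):
  t = 0.5000: CF_t = 38.000000, DF = 0.970403, PV = 36.875303
  t = 1.0000: CF_t = 38.000000, DF = 0.941681, PV = 35.783894
  t = 1.5000: CF_t = 38.000000, DF = 0.913810, PV = 34.724788
  t = 2.0000: CF_t = 1038.000000, DF = 0.886764, PV = 920.460951
Price P = sum_t PV_t = 1027.844937
Convexity numerator sum_t t*(t + 1/m) * CF_t / (1+y/m)^(m*t + 2):
  t = 0.5000: term = 17.362394
  t = 1.0000: term = 50.545544
  t = 1.5000: term = 98.099066
  t = 2.0000: term = 4333.904939
Convexity = (1/P) * sum = 4499.911942 / 1027.844937 = 4.378007


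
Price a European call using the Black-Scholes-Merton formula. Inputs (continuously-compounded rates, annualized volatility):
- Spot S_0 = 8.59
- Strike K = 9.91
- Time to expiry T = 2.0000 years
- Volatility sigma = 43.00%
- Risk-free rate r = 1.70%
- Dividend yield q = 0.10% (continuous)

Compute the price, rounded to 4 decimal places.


d1 = (ln(S/K) + (r - q + 0.5*sigma^2) * T) / (sigma * sqrt(T)) = 0.12161314
d2 = d1 - sigma * sqrt(T) = -0.48649869
exp(-rT) = 0.96657150; exp(-qT) = 0.99800200
C = S_0 * exp(-qT) * N(d1) - K * exp(-rT) * N(d2)
N(d1) = 0.54839730; N(d2) = 0.31330682
C = 8.5900 * 0.99800200 * 0.54839730 - 9.9100 * 0.96657150 * 0.31330682 = 1.7002

Answer: Price = 1.7002


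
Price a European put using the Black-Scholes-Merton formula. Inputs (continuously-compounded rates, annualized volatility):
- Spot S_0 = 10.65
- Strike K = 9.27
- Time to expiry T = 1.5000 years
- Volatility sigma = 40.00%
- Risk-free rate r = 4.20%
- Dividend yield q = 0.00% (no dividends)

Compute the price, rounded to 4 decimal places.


Answer: Price = 1.0524

Derivation:
d1 = (ln(S/K) + (r - q + 0.5*sigma^2) * T) / (sigma * sqrt(T)) = 0.65682356
d2 = d1 - sigma * sqrt(T) = 0.16692561
exp(-rT) = 0.93894347; exp(-qT) = 1.00000000
P = K * exp(-rT) * N(-d2) - S_0 * exp(-qT) * N(-d1)
N(-d1) = 0.25564719; N(-d2) = 0.43371429
P = 9.2700 * 0.93894347 * 0.43371429 - 10.6500 * 1.00000000 * 0.25564719 = 1.0524


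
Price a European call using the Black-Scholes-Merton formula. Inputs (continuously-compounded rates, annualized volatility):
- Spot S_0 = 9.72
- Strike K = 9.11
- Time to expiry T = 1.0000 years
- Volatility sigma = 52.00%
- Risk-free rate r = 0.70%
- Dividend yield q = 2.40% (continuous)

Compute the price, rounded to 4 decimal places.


Answer: Price = 2.1306

Derivation:
d1 = (ln(S/K) + (r - q + 0.5*sigma^2) * T) / (sigma * sqrt(T)) = 0.35194790
d2 = d1 - sigma * sqrt(T) = -0.16805210
exp(-rT) = 0.99302444; exp(-qT) = 0.97628571
C = S_0 * exp(-qT) * N(d1) - K * exp(-rT) * N(d2)
N(d1) = 0.63756133; N(d2) = 0.43327115
C = 9.7200 * 0.97628571 * 0.63756133 - 9.1100 * 0.99302444 * 0.43327115 = 2.1306


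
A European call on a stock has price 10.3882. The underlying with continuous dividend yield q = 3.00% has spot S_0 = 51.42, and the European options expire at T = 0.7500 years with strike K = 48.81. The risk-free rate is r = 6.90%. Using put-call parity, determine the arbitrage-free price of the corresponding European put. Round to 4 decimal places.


Put-call parity: C - P = S_0 * exp(-qT) - K * exp(-rT).
S_0 * exp(-qT) = 51.4200 * 0.97775124 = 50.27596862
K * exp(-rT) = 48.8100 * 0.94956623 = 46.34832762
P = C - S*exp(-qT) + K*exp(-rT)
P = 10.3882 - 50.27596862 + 46.34832762 = 6.4606

Answer: Put price = 6.4606


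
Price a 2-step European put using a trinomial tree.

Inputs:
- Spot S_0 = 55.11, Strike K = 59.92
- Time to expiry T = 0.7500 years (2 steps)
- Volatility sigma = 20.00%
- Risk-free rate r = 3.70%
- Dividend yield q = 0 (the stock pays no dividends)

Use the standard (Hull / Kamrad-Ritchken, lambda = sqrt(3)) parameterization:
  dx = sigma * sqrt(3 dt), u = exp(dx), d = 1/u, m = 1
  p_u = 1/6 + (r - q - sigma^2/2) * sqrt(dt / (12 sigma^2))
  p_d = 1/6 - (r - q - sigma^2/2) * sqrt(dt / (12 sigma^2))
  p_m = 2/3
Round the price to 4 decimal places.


Answer: Price = V(0,0) = 5.8882

Derivation:
dt = T/N = 0.375000; dx = sigma*sqrt(3*dt) = 0.212132
u = exp(dx) = 1.236311; d = 1/u = 0.808858
p_u = 0.181693, p_m = 0.666667, p_d = 0.151641
Discount per step: exp(-r*dt) = 0.986221
Stock lattice S(k, j) with j the centered position index:
  k=0: S(0,+0) = 55.1100
  k=1: S(1,-1) = 44.5762; S(1,+0) = 55.1100; S(1,+1) = 68.1331
  k=2: S(2,-2) = 36.0558; S(2,-1) = 44.5762; S(2,+0) = 55.1100; S(2,+1) = 68.1331; S(2,+2) = 84.2337
Terminal payoffs V(N, j) = max(K - S_T, 0):
  V(2,-2) = 23.864222; V(2,-1) = 15.343841; V(2,+0) = 4.810000; V(2,+1) = 0.000000; V(2,+2) = 0.000000
Backward induction: V(k, j) = exp(-r*dt) * [p_u * V(k+1, j+1) + p_m * V(k+1, j) + p_d * V(k+1, j-1)]
  V(1,-1) = exp(-r*dt) * [p_u*4.810000 + p_m*15.343841 + p_d*23.864222] = 14.519099
  V(1,+0) = exp(-r*dt) * [p_u*0.000000 + p_m*4.810000 + p_d*15.343841] = 5.457171
  V(1,+1) = exp(-r*dt) * [p_u*0.000000 + p_m*0.000000 + p_d*4.810000] = 0.719341
  V(0,+0) = exp(-r*dt) * [p_u*0.719341 + p_m*5.457171 + p_d*14.519099] = 5.888230


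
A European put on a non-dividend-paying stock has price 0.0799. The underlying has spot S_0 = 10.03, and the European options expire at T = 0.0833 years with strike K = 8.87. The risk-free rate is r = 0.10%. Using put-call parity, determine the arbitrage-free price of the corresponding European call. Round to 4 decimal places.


Put-call parity: C - P = S_0 * exp(-qT) - K * exp(-rT).
S_0 * exp(-qT) = 10.0300 * 1.00000000 = 10.03000000
K * exp(-rT) = 8.8700 * 0.99991670 = 8.86926116
C = P + S*exp(-qT) - K*exp(-rT)
C = 0.0799 + 10.03000000 - 8.86926116 = 1.2406

Answer: Call price = 1.2406


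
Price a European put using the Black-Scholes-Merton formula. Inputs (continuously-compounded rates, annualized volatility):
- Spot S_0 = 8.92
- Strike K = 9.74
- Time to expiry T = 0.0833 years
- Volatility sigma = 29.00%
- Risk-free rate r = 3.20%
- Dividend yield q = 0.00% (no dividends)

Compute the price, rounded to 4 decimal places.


Answer: Price = 0.8566

Derivation:
d1 = (ln(S/K) + (r - q + 0.5*sigma^2) * T) / (sigma * sqrt(T)) = -0.97703393
d2 = d1 - sigma * sqrt(T) = -1.06073297
exp(-rT) = 0.99733795; exp(-qT) = 1.00000000
P = K * exp(-rT) * N(-d2) - S_0 * exp(-qT) * N(-d1)
N(-d1) = 0.83572382; N(-d2) = 0.85559436
P = 9.7400 * 0.99733795 * 0.85559436 - 8.9200 * 1.00000000 * 0.83572382 = 0.8566


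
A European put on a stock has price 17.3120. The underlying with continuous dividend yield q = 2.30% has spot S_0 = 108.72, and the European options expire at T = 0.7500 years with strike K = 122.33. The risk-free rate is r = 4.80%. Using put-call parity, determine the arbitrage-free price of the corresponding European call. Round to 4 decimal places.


Answer: Call price = 6.1682

Derivation:
Put-call parity: C - P = S_0 * exp(-qT) - K * exp(-rT).
S_0 * exp(-qT) = 108.7200 * 0.98289793 = 106.86066289
K * exp(-rT) = 122.3300 * 0.96464029 = 118.00444710
C = P + S*exp(-qT) - K*exp(-rT)
C = 17.3120 + 106.86066289 - 118.00444710 = 6.1682


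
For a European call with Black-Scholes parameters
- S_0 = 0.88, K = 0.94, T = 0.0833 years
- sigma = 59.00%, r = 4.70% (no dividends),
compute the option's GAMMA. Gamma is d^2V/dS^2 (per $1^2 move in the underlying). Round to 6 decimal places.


Answer: Gamma = 2.560501

Derivation:
d1 = -0.2792066756; d2 = -0.4494909379
phi(d1) = 0.3836913917; exp(-qT) = 1.0000000000; exp(-rT) = 0.9960925540
Gamma = exp(-qT) * phi(d1) / (S * sigma * sqrt(T)) = 1.0000000000 * 0.3836913917 / (0.8800 * 0.5900 * 0.2886173938) = 2.560501


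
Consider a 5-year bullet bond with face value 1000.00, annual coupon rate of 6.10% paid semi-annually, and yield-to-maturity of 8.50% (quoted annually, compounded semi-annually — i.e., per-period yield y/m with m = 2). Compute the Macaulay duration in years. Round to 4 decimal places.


Answer: Macaulay duration = 4.3455 years

Derivation:
Coupon per period c = face * coupon_rate / m = 30.500000
Periods per year m = 2; per-period yield y/m = 0.042500
Number of cashflows N = 10
Cashflows (t years, CF_t, discount factor 1/(1+y/m)^(m*t), PV):
  t = 0.5000: CF_t = 30.500000, DF = 0.959233, PV = 29.256595
  t = 1.0000: CF_t = 30.500000, DF = 0.920127, PV = 28.063880
  t = 1.5000: CF_t = 30.500000, DF = 0.882616, PV = 26.919789
  t = 2.0000: CF_t = 30.500000, DF = 0.846634, PV = 25.822339
  t = 2.5000: CF_t = 30.500000, DF = 0.812119, PV = 24.769630
  t = 3.0000: CF_t = 30.500000, DF = 0.779011, PV = 23.759837
  t = 3.5000: CF_t = 30.500000, DF = 0.747253, PV = 22.791211
  t = 4.0000: CF_t = 30.500000, DF = 0.716789, PV = 21.862072
  t = 4.5000: CF_t = 30.500000, DF = 0.687568, PV = 20.970813
  t = 5.0000: CF_t = 1030.500000, DF = 0.659537, PV = 679.653190
Price P = sum_t PV_t = 903.869356
Macaulay numerator sum_t t * PV_t:
  t * PV_t at t = 0.5000: 14.628297
  t * PV_t at t = 1.0000: 28.063880
  t * PV_t at t = 1.5000: 40.379683
  t * PV_t at t = 2.0000: 51.644679
  t * PV_t at t = 2.5000: 61.924075
  t * PV_t at t = 3.0000: 71.279511
  t * PV_t at t = 3.5000: 79.769237
  t * PV_t at t = 4.0000: 87.448290
  t * PV_t at t = 4.5000: 94.368658
  t * PV_t at t = 5.0000: 3398.265950
Macaulay duration D = (sum_t t * PV_t) / P = 3927.772261 / 903.869356 = 4.345509


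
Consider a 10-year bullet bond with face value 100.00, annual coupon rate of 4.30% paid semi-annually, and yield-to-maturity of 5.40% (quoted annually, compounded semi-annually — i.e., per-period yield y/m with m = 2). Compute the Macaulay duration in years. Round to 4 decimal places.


Answer: Macaulay duration = 8.1358 years

Derivation:
Coupon per period c = face * coupon_rate / m = 2.150000
Periods per year m = 2; per-period yield y/m = 0.027000
Number of cashflows N = 20
Cashflows (t years, CF_t, discount factor 1/(1+y/m)^(m*t), PV):
  t = 0.5000: CF_t = 2.150000, DF = 0.973710, PV = 2.093476
  t = 1.0000: CF_t = 2.150000, DF = 0.948111, PV = 2.038438
  t = 1.5000: CF_t = 2.150000, DF = 0.923185, PV = 1.984847
  t = 2.0000: CF_t = 2.150000, DF = 0.898914, PV = 1.932665
  t = 2.5000: CF_t = 2.150000, DF = 0.875282, PV = 1.881855
  t = 3.0000: CF_t = 2.150000, DF = 0.852270, PV = 1.832381
  t = 3.5000: CF_t = 2.150000, DF = 0.829864, PV = 1.784207
  t = 4.0000: CF_t = 2.150000, DF = 0.808047, PV = 1.737300
  t = 4.5000: CF_t = 2.150000, DF = 0.786803, PV = 1.691626
  t = 5.0000: CF_t = 2.150000, DF = 0.766118, PV = 1.647153
  t = 5.5000: CF_t = 2.150000, DF = 0.745976, PV = 1.603849
  t = 6.0000: CF_t = 2.150000, DF = 0.726365, PV = 1.561684
  t = 6.5000: CF_t = 2.150000, DF = 0.707268, PV = 1.520627
  t = 7.0000: CF_t = 2.150000, DF = 0.688674, PV = 1.480649
  t = 7.5000: CF_t = 2.150000, DF = 0.670569, PV = 1.441723
  t = 8.0000: CF_t = 2.150000, DF = 0.652939, PV = 1.403820
  t = 8.5000: CF_t = 2.150000, DF = 0.635774, PV = 1.366913
  t = 9.0000: CF_t = 2.150000, DF = 0.619059, PV = 1.330977
  t = 9.5000: CF_t = 2.150000, DF = 0.602784, PV = 1.295985
  t = 10.0000: CF_t = 102.150000, DF = 0.586937, PV = 59.955565
Price P = sum_t PV_t = 91.585744
Macaulay numerator sum_t t * PV_t:
  t * PV_t at t = 0.5000: 1.046738
  t * PV_t at t = 1.0000: 2.038438
  t * PV_t at t = 1.5000: 2.977271
  t * PV_t at t = 2.0000: 3.865331
  t * PV_t at t = 2.5000: 4.704638
  t * PV_t at t = 3.0000: 5.497143
  t * PV_t at t = 3.5000: 6.244726
  t * PV_t at t = 4.0000: 6.949201
  t * PV_t at t = 4.5000: 7.612319
  t * PV_t at t = 5.0000: 8.235767
  t * PV_t at t = 5.5000: 8.821172
  t * PV_t at t = 6.0000: 9.370103
  t * PV_t at t = 6.5000: 9.884075
  t * PV_t at t = 7.0000: 10.364546
  t * PV_t at t = 7.5000: 10.812922
  t * PV_t at t = 8.0000: 11.230558
  t * PV_t at t = 8.5000: 11.618762
  t * PV_t at t = 9.0000: 11.978791
  t * PV_t at t = 9.5000: 12.311859
  t * PV_t at t = 10.0000: 599.555649
Macaulay duration D = (sum_t t * PV_t) / P = 745.120011 / 91.585744 = 8.135764


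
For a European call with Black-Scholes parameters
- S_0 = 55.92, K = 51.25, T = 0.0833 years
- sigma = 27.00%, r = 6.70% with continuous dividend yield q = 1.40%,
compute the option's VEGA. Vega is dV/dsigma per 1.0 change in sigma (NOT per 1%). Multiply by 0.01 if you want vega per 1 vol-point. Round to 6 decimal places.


d1 = 1.2147013716; d2 = 1.1367746752
phi(d1) = 0.1907697178; exp(-qT) = 0.9988344797; exp(-rT) = 0.9944344454
Vega = S * exp(-qT) * phi(d1) * sqrt(T) = 55.9200 * 0.9988344797 * 0.1907697178 * 0.2886173938 = 3.075336

Answer: Vega = 3.075336


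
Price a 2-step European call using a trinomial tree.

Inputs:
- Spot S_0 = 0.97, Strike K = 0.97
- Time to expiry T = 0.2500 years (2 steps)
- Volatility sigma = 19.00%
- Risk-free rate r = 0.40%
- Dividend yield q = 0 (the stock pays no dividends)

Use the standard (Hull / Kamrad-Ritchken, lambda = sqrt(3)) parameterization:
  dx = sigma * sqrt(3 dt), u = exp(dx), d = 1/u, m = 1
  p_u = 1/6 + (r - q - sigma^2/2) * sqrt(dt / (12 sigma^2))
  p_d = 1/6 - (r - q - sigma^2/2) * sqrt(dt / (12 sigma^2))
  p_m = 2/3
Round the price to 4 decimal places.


Answer: Price = V(0,0) = 0.0318

Derivation:
dt = T/N = 0.125000; dx = sigma*sqrt(3*dt) = 0.116351
u = exp(dx) = 1.123390; d = 1/u = 0.890163
p_u = 0.159119, p_m = 0.666667, p_d = 0.174214
Discount per step: exp(-r*dt) = 0.999500
Stock lattice S(k, j) with j the centered position index:
  k=0: S(0,+0) = 0.9700
  k=1: S(1,-1) = 0.8635; S(1,+0) = 0.9700; S(1,+1) = 1.0897
  k=2: S(2,-2) = 0.7686; S(2,-1) = 0.8635; S(2,+0) = 0.9700; S(2,+1) = 1.0897; S(2,+2) = 1.2241
Terminal payoffs V(N, j) = max(S_T - K, 0):
  V(2,-2) = 0.000000; V(2,-1) = 0.000000; V(2,+0) = 0.000000; V(2,+1) = 0.119688; V(2,+2) = 0.254145
Backward induction: V(k, j) = exp(-r*dt) * [p_u * V(k+1, j+1) + p_m * V(k+1, j) + p_d * V(k+1, j-1)]
  V(1,-1) = exp(-r*dt) * [p_u*0.000000 + p_m*0.000000 + p_d*0.000000] = 0.000000
  V(1,+0) = exp(-r*dt) * [p_u*0.119688 + p_m*0.000000 + p_d*0.000000] = 0.019035
  V(1,+1) = exp(-r*dt) * [p_u*0.254145 + p_m*0.119688 + p_d*0.000000] = 0.120171
  V(0,+0) = exp(-r*dt) * [p_u*0.120171 + p_m*0.019035 + p_d*0.000000] = 0.031796


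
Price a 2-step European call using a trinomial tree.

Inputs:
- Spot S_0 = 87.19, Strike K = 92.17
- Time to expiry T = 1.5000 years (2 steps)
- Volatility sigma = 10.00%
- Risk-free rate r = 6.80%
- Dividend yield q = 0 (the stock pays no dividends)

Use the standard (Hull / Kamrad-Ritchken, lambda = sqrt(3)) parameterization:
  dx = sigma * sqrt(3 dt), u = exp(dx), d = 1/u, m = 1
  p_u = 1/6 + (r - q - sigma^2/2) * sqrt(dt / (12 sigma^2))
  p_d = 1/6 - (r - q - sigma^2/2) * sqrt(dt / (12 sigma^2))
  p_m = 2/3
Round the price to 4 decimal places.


dt = T/N = 0.750000; dx = sigma*sqrt(3*dt) = 0.150000
u = exp(dx) = 1.161834; d = 1/u = 0.860708
p_u = 0.324167, p_m = 0.666667, p_d = 0.009167
Discount per step: exp(-r*dt) = 0.950279
Stock lattice S(k, j) with j the centered position index:
  k=0: S(0,+0) = 87.1900
  k=1: S(1,-1) = 75.0451; S(1,+0) = 87.1900; S(1,+1) = 101.3003
  k=2: S(2,-2) = 64.5919; S(2,-1) = 75.0451; S(2,+0) = 87.1900; S(2,+1) = 101.3003; S(2,+2) = 117.6942
Terminal payoffs V(N, j) = max(S_T - K, 0):
  V(2,-2) = 0.000000; V(2,-1) = 0.000000; V(2,+0) = 0.000000; V(2,+1) = 9.130328; V(2,+2) = 25.524189
Backward induction: V(k, j) = exp(-r*dt) * [p_u * V(k+1, j+1) + p_m * V(k+1, j) + p_d * V(k+1, j-1)]
  V(1,-1) = exp(-r*dt) * [p_u*0.000000 + p_m*0.000000 + p_d*0.000000] = 0.000000
  V(1,+0) = exp(-r*dt) * [p_u*9.130328 + p_m*0.000000 + p_d*0.000000] = 2.812585
  V(1,+1) = exp(-r*dt) * [p_u*25.524189 + p_m*9.130328 + p_d*0.000000] = 13.646930
  V(0,+0) = exp(-r*dt) * [p_u*13.646930 + p_m*2.812585 + p_d*0.000000] = 5.985745

Answer: Price = V(0,0) = 5.9857


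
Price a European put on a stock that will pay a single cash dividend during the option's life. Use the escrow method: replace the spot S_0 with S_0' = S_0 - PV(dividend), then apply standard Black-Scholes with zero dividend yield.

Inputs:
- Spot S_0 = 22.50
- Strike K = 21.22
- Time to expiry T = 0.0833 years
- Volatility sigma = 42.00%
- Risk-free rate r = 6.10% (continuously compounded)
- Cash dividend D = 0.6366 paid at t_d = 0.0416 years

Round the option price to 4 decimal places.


Answer: Price = 0.7053

Derivation:
PV(D) = D * exp(-r * t_d) = 0.6366 * 0.99746562 = 0.63498661
S_0' = S_0 - PV(D) = 22.5000 - 0.63498661 = 21.86501339
d1 = (ln(S_0'/K) + (r + sigma^2/2)*T) / (sigma*sqrt(T)) = 0.34954848
d2 = d1 - sigma*sqrt(T) = 0.22832917
exp(-rT) = 0.99493159
N(-d1) = 0.36333879; N(-d2) = 0.40969517
P = K * exp(-rT) * N(-d2) - S_0' * N(-d1) = 21.2200 * 0.99493159 * 0.40969517 - 21.86501339 * 0.36333879 = 0.7053


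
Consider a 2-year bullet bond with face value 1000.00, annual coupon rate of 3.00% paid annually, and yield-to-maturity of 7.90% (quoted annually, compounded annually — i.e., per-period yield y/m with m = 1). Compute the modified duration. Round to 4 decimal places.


Coupon per period c = face * coupon_rate / m = 30.000000
Periods per year m = 1; per-period yield y/m = 0.079000
Number of cashflows N = 2
Cashflows (t years, CF_t, discount factor 1/(1+y/m)^(m*t), PV):
  t = 1.0000: CF_t = 30.000000, DF = 0.926784, PV = 27.803522
  t = 2.0000: CF_t = 1030.000000, DF = 0.858929, PV = 884.696553
Price P = sum_t PV_t = 912.500075
First compute Macaulay numerator sum_t t * PV_t:
  t * PV_t at t = 1.0000: 27.803522
  t * PV_t at t = 2.0000: 1769.393107
Macaulay duration D = 1797.196629 / 912.500075 = 1.969530
Modified duration = D / (1 + y/m) = 1.969530 / (1 + 0.079000) = 1.825329

Answer: Modified duration = 1.8253


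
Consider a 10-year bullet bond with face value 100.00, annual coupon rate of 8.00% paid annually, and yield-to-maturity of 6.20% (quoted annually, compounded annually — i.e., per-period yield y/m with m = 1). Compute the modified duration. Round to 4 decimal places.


Coupon per period c = face * coupon_rate / m = 8.000000
Periods per year m = 1; per-period yield y/m = 0.062000
Number of cashflows N = 10
Cashflows (t years, CF_t, discount factor 1/(1+y/m)^(m*t), PV):
  t = 1.0000: CF_t = 8.000000, DF = 0.941620, PV = 7.532957
  t = 2.0000: CF_t = 8.000000, DF = 0.886647, PV = 7.093180
  t = 3.0000: CF_t = 8.000000, DF = 0.834885, PV = 6.679077
  t = 4.0000: CF_t = 8.000000, DF = 0.786144, PV = 6.289150
  t = 5.0000: CF_t = 8.000000, DF = 0.740248, PV = 5.921986
  t = 6.0000: CF_t = 8.000000, DF = 0.697032, PV = 5.576258
  t = 7.0000: CF_t = 8.000000, DF = 0.656339, PV = 5.250714
  t = 8.0000: CF_t = 8.000000, DF = 0.618022, PV = 4.944175
  t = 9.0000: CF_t = 8.000000, DF = 0.581942, PV = 4.655532
  t = 10.0000: CF_t = 108.000000, DF = 0.547968, PV = 59.180494
Price P = sum_t PV_t = 113.123523
First compute Macaulay numerator sum_t t * PV_t:
  t * PV_t at t = 1.0000: 7.532957
  t * PV_t at t = 2.0000: 14.186359
  t * PV_t at t = 3.0000: 20.037230
  t * PV_t at t = 4.0000: 25.156598
  t * PV_t at t = 5.0000: 29.609932
  t * PV_t at t = 6.0000: 33.457550
  t * PV_t at t = 7.0000: 36.754999
  t * PV_t at t = 8.0000: 39.553402
  t * PV_t at t = 9.0000: 41.899790
  t * PV_t at t = 10.0000: 591.804943
Macaulay duration D = 839.993759 / 113.123523 = 7.425456
Modified duration = D / (1 + y/m) = 7.425456 / (1 + 0.062000) = 6.991955

Answer: Modified duration = 6.9920
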